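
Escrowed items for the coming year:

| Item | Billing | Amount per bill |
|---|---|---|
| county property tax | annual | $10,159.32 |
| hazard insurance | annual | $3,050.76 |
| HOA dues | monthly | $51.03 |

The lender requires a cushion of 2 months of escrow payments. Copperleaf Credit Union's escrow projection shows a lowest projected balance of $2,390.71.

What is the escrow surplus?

County property tax = $10,159.32 annually
Hazard insurance = $3,050.76 annually
HOA dues = $51.03 × 12 = $612.36 annually
Annual escrow total = $10,159.32 + $3,050.76 + $612.36 = $13,822.44
Per month = $13,822.44 / 12 = $1,151.87
Required reserve = 2 × $1,151.87 = $2,303.74
Surplus = $2,390.71 − $2,303.74 = $86.97

$86.97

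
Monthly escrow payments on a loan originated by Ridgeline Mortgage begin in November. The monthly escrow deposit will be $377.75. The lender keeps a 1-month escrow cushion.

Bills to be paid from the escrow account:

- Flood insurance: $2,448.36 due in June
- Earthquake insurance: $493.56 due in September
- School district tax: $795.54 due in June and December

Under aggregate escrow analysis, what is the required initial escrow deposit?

$1,395.19

Cushion = 1 × $377.75 = $377.75
Trial balance (start $0, +$377.75 each month, − disbursements):
  Nov: +$377.75 → $377.75
  Dec: +$377.75 − $795.54 → -$40.04
  Jan: +$377.75 → $337.71
  Feb: +$377.75 → $715.46
  Mar: +$377.75 → $1,093.21
  Apr: +$377.75 → $1,470.96
  May: +$377.75 → $1,848.71
  Jun: +$377.75 − $3,243.90 → -$1,017.44
  Jul: +$377.75 → -$639.69
  Aug: +$377.75 → -$261.94
  Sep: +$377.75 − $493.56 → -$377.75
  Oct: +$377.75 → $0.00
Lowest trial balance = -$1,017.44 (Jun)
Initial deposit = cushion − low point = $377.75 − (-$1,017.44) = $1,395.19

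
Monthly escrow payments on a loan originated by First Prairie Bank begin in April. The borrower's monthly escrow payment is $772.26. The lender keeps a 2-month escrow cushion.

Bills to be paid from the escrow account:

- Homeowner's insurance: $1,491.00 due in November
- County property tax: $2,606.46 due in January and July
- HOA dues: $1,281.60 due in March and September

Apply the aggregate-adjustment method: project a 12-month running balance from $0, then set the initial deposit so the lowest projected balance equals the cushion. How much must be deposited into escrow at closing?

$1,807.44

Cushion = 2 × $772.26 = $1,544.52
Trial balance (start $0, +$772.26 each month, − disbursements):
  Apr: +$772.26 → $772.26
  May: +$772.26 → $1,544.52
  Jun: +$772.26 → $2,316.78
  Jul: +$772.26 − $2,606.46 → $482.58
  Aug: +$772.26 → $1,254.84
  Sep: +$772.26 − $1,281.60 → $745.50
  Oct: +$772.26 → $1,517.76
  Nov: +$772.26 − $1,491.00 → $799.02
  Dec: +$772.26 → $1,571.28
  Jan: +$772.26 − $2,606.46 → -$262.92
  Feb: +$772.26 → $509.34
  Mar: +$772.26 − $1,281.60 → $0.00
Lowest trial balance = -$262.92 (Jan)
Initial deposit = cushion − low point = $1,544.52 − (-$262.92) = $1,807.44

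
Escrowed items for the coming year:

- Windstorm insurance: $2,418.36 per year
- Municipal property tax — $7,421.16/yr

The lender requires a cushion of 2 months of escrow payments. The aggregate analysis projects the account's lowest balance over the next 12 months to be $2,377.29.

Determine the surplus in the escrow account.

Windstorm insurance — $2,418.36 per year
Municipal property tax — $7,421.16 per year
Combined annual = $9,839.52
Monthly escrow = $9,839.52 ÷ 12 = $819.96
Required reserve = 2 × $819.96 = $1,639.92
Surplus = $2,377.29 − $1,639.92 = $737.37

$737.37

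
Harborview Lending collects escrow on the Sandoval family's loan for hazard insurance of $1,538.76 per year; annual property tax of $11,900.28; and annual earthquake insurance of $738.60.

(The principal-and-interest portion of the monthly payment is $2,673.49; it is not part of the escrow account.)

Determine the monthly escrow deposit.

Hazard insurance: $1,538.76/yr
Property tax: $11,900.28/yr
Earthquake insurance: $738.60/yr
Total annual escrow = $1,538.76 + $11,900.28 + $738.60 = $14,177.64
Monthly = $14,177.64 / 12 = $1,181.47

$1,181.47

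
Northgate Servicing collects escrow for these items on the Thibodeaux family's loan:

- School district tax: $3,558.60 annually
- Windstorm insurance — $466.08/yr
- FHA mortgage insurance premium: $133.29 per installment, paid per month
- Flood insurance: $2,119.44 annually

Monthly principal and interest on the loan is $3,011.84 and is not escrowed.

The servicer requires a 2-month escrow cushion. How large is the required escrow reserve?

School district tax — $3,558.60/yr
Windstorm insurance — $466.08/yr
FHA mortgage insurance premium — $133.29 × 12 = $1,599.48/yr
Flood insurance — $2,119.44/yr
Total per year = $7,743.60
Monthly = $7,743.60 ÷ 12 = $645.30
Reserve = 2 × $645.30 = $1,290.60

$1,290.60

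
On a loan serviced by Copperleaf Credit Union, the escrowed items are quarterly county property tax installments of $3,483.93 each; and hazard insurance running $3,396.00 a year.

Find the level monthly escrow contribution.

County property tax: $3,483.93 × 4 = $13,935.72
Hazard insurance: $3,396.00
Total per year = $13,935.72 + $3,396.00 = $17,331.72
Base monthly escrow = $17,331.72 ÷ 12 = $1,444.31

$1,444.31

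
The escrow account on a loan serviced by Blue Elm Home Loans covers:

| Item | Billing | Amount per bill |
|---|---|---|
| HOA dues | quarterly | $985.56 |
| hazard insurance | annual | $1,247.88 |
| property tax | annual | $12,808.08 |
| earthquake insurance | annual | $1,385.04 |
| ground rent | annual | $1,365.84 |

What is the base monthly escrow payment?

HOA dues: $985.56 × 4 = $3,942.24 annually
Hazard insurance: $1,247.88 annually
Property tax: $12,808.08 annually
Earthquake insurance: $1,385.04 annually
Ground rent: $1,365.84 annually
Yearly total = $20,749.08
Per month = $20,749.08 ÷ 12 = $1,729.09

$1,729.09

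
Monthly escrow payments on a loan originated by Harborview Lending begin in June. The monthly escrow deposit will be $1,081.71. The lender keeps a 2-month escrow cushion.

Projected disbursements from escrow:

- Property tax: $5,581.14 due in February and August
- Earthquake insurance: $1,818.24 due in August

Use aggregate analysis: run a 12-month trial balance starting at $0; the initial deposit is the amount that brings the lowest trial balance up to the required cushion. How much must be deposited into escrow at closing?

Cushion = 2 × $1,081.71 = $2,163.42
Trial balance (start $0, +$1,081.71 each month, − disbursements):
  Jun: +$1,081.71 → $1,081.71
  Jul: +$1,081.71 → $2,163.42
  Aug: +$1,081.71 − $7,399.38 → -$4,154.25
  Sep: +$1,081.71 → -$3,072.54
  Oct: +$1,081.71 → -$1,990.83
  Nov: +$1,081.71 → -$909.12
  Dec: +$1,081.71 → $172.59
  Jan: +$1,081.71 → $1,254.30
  Feb: +$1,081.71 − $5,581.14 → -$3,245.13
  Mar: +$1,081.71 → -$2,163.42
  Apr: +$1,081.71 → -$1,081.71
  May: +$1,081.71 → $0.00
Lowest trial balance = -$4,154.25 (Aug)
Initial deposit = cushion − low point = $2,163.42 − (-$4,154.25) = $6,317.67

$6,317.67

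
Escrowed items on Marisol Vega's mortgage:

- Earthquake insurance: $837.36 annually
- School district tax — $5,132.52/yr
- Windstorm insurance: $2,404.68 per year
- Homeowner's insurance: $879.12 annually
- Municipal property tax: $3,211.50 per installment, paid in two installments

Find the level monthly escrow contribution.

Earthquake insurance — $837.36 per year
School district tax — $5,132.52 per year
Windstorm insurance — $2,404.68 per year
Homeowner's insurance — $879.12 per year
Municipal property tax — $3,211.50 × 2 = $6,423.00 per year
Yearly total = $15,676.68
Base monthly escrow = $15,676.68 / 12 = $1,306.39

$1,306.39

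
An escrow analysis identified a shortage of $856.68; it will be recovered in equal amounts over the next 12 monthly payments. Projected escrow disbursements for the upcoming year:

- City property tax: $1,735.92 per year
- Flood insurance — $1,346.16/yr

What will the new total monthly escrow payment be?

City property tax = $1,735.92 annually
Flood insurance = $1,346.16 annually
Annual escrow total = $1,735.92 + $1,346.16 = $3,082.08
Base monthly escrow = $3,082.08 ÷ 12 = $256.84
Monthly shortage recovery: $856.68 ÷ 12 = $71.39
New monthly escrow = $256.84 + $71.39 = $328.23

$328.23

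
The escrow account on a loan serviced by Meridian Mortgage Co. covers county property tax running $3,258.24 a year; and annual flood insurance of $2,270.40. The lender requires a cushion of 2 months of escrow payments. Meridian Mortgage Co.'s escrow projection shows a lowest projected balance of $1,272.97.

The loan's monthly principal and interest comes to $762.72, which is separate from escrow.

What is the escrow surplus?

$351.53

County property tax: $3,258.24 per year
Flood insurance: $2,270.40 per year
Annual escrow total = $3,258.24 + $2,270.40 = $5,528.64
Monthly escrow = $5,528.64 / 12 = $460.72
Cushion = 2 × $460.72 = $921.44
Excess over cushion: $1,272.97 − $921.44 = $351.53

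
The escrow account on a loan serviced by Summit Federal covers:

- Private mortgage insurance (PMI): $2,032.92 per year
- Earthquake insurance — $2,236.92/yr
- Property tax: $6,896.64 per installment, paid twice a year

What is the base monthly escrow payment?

$1,505.26

Private mortgage insurance (PMI) — $2,032.92 per year
Earthquake insurance — $2,236.92 per year
Property tax — $6,896.64 × 2 = $13,793.28 per year
Total annual escrow = $18,063.12
Monthly = $18,063.12 ÷ 12 = $1,505.26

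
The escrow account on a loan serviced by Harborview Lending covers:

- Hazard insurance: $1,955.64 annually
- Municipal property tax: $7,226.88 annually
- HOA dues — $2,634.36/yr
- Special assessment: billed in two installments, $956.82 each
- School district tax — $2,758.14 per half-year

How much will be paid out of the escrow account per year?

$19,246.80

Hazard insurance = $1,955.64
Municipal property tax = $7,226.88
HOA dues = $2,634.36
Special assessment = $956.82 × 2 = $1,913.64
School district tax = $2,758.14 × 2 = $5,516.28
Total per year = $1,955.64 + $7,226.88 + $2,634.36 + $1,913.64 + $5,516.28 = $19,246.80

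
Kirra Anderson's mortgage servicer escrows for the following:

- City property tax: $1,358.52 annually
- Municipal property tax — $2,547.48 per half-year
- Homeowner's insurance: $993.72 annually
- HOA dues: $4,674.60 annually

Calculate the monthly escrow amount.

$1,010.15

City property tax = $1,358.52 annually
Municipal property tax = $2,547.48 × 2 = $5,094.96 annually
Homeowner's insurance = $993.72 annually
HOA dues = $4,674.60 annually
Combined annual = $1,358.52 + $5,094.96 + $993.72 + $4,674.60 = $12,121.80
Monthly = $12,121.80 ÷ 12 = $1,010.15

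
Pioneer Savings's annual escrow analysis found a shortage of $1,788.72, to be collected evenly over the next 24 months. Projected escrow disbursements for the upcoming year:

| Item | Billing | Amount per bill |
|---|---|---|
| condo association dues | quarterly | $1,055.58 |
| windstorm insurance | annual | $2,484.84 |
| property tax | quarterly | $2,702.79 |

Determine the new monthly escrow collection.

Condo association dues — $1,055.58 × 4 = $4,222.32 annually
Windstorm insurance — $2,484.84 annually
Property tax — $2,702.79 × 4 = $10,811.16 annually
Total per year = $17,518.32
Base monthly escrow = $17,518.32 / 12 = $1,459.86
Shortage per month = $1,788.72 ÷ 24 = $74.53
Adjusted monthly = $1,459.86 + $74.53 = $1,534.39

$1,534.39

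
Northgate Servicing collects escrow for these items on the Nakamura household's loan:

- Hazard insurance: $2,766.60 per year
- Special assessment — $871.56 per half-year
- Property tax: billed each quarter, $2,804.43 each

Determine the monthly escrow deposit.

$1,310.62

Hazard insurance = $2,766.60/yr
Special assessment = $871.56 × 2 = $1,743.12/yr
Property tax = $2,804.43 × 4 = $11,217.72/yr
Annual escrow total = $15,727.44
Per month = $15,727.44 ÷ 12 = $1,310.62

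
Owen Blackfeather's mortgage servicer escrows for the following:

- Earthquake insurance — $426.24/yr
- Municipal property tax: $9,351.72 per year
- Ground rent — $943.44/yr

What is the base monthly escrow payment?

$893.45

Earthquake insurance: $426.24/yr
Municipal property tax: $9,351.72/yr
Ground rent: $943.44/yr
Annual escrow total = $10,721.40
Monthly escrow = $10,721.40 ÷ 12 = $893.45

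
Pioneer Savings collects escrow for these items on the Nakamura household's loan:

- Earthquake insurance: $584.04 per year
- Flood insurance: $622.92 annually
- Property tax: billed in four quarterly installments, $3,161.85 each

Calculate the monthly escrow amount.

Earthquake insurance: $584.04/yr
Flood insurance: $622.92/yr
Property tax: $3,161.85 × 4 = $12,647.40/yr
Total per year = $584.04 + $622.92 + $12,647.40 = $13,854.36
Monthly = $13,854.36 ÷ 12 = $1,154.53

$1,154.53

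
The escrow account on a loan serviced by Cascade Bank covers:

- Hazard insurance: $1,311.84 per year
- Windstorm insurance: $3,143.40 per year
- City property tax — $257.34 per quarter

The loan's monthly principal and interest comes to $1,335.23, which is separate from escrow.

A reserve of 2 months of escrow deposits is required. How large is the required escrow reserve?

Hazard insurance = $1,311.84 per year
Windstorm insurance = $3,143.40 per year
City property tax = $257.34 × 4 = $1,029.36 per year
Annual escrow total = $1,311.84 + $3,143.40 + $1,029.36 = $5,484.60
Base monthly escrow = $5,484.60 / 12 = $457.05
Required cushion = 2 × $457.05 = $914.10

$914.10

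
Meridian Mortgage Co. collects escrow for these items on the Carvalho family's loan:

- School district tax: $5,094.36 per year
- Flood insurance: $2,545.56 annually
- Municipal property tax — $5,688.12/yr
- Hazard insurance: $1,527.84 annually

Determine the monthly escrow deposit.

School district tax — $5,094.36
Flood insurance — $2,545.56
Municipal property tax — $5,688.12
Hazard insurance — $1,527.84
Annual escrow total = $14,855.88
Monthly = $14,855.88 ÷ 12 = $1,237.99

$1,237.99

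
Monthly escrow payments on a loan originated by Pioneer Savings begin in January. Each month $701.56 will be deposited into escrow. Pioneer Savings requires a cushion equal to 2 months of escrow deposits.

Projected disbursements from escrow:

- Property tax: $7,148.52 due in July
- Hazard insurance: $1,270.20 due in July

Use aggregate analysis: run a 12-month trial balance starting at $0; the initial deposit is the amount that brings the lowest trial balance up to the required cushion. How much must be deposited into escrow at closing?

$4,910.92

Cushion = 2 × $701.56 = $1,403.12
Trial balance (start $0, +$701.56 each month, − disbursements):
  Jan: +$701.56 → $701.56
  Feb: +$701.56 → $1,403.12
  Mar: +$701.56 → $2,104.68
  Apr: +$701.56 → $2,806.24
  May: +$701.56 → $3,507.80
  Jun: +$701.56 → $4,209.36
  Jul: +$701.56 − $8,418.72 → -$3,507.80
  Aug: +$701.56 → -$2,806.24
  Sep: +$701.56 → -$2,104.68
  Oct: +$701.56 → -$1,403.12
  Nov: +$701.56 → -$701.56
  Dec: +$701.56 → $0.00
Lowest trial balance = -$3,507.80 (Jul)
Initial deposit = cushion − low point = $1,403.12 − (-$3,507.80) = $4,910.92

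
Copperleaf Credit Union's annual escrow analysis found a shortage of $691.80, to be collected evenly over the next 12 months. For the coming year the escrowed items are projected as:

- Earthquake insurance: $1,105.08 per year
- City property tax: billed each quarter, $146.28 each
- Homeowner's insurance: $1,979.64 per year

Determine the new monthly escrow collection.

Earthquake insurance = $1,105.08
City property tax = $146.28 × 4 = $585.12
Homeowner's insurance = $1,979.64
Total annual escrow = $3,669.84
Base monthly escrow = $3,669.84 ÷ 12 = $305.82
Shortage per month = $691.80 ÷ 12 = $57.65
Adjusted monthly = $305.82 + $57.65 = $363.47

$363.47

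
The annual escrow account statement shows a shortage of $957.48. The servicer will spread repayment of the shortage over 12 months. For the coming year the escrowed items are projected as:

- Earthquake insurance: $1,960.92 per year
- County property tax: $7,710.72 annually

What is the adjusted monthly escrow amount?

$885.76

Earthquake insurance — $1,960.92 per year
County property tax — $7,710.72 per year
Total annual escrow = $1,960.92 + $7,710.72 = $9,671.64
Base monthly escrow = $9,671.64 ÷ 12 = $805.97
Shortage spread = $957.48 / 12 = $79.79/mo
New monthly escrow = $805.97 + $79.79 = $885.76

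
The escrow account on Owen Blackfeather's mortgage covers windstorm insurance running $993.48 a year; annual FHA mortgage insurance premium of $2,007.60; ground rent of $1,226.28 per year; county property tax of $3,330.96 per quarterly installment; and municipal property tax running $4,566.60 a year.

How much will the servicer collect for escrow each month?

$1,843.15

Windstorm insurance = $993.48 annually
FHA mortgage insurance premium = $2,007.60 annually
Ground rent = $1,226.28 annually
County property tax = $3,330.96 × 4 = $13,323.84 annually
Municipal property tax = $4,566.60 annually
Yearly total = $993.48 + $2,007.60 + $1,226.28 + $13,323.84 + $4,566.60 = $22,117.80
Monthly escrow = $22,117.80 ÷ 12 = $1,843.15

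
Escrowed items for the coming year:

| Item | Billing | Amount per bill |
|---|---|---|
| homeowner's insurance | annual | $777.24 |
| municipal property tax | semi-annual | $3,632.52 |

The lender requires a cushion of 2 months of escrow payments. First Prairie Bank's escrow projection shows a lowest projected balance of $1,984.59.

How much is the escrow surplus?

Homeowner's insurance — $777.24 per year
Municipal property tax — $3,632.52 × 2 = $7,265.04 per year
Yearly total = $8,042.28
Base monthly escrow = $8,042.28 / 12 = $670.19
Required cushion = 2 × $670.19 = $1,340.38
Excess over cushion: $1,984.59 − $1,340.38 = $644.21

$644.21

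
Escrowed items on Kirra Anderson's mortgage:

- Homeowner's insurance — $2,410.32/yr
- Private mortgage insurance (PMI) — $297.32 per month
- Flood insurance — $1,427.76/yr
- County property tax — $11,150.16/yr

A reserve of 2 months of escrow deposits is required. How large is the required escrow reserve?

Homeowner's insurance: $2,410.32
Private mortgage insurance (PMI): $297.32 × 12 = $3,567.84
Flood insurance: $1,427.76
County property tax: $11,150.16
Total per year = $2,410.32 + $3,567.84 + $1,427.76 + $11,150.16 = $18,556.08
Monthly = $18,556.08 / 12 = $1,546.34
Cushion = 2 × $1,546.34 = $3,092.68

$3,092.68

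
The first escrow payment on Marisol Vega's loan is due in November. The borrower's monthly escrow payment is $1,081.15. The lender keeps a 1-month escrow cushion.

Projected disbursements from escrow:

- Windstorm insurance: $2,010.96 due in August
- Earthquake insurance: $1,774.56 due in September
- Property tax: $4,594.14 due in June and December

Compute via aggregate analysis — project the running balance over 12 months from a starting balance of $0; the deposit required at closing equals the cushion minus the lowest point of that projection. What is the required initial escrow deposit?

$3,512.99

Cushion = 1 × $1,081.15 = $1,081.15
Trial balance (start $0, +$1,081.15 each month, − disbursements):
  Nov: +$1,081.15 → $1,081.15
  Dec: +$1,081.15 − $4,594.14 → -$2,431.84
  Jan: +$1,081.15 → -$1,350.69
  Feb: +$1,081.15 → -$269.54
  Mar: +$1,081.15 → $811.61
  Apr: +$1,081.15 → $1,892.76
  May: +$1,081.15 → $2,973.91
  Jun: +$1,081.15 − $4,594.14 → -$539.08
  Jul: +$1,081.15 → $542.07
  Aug: +$1,081.15 − $2,010.96 → -$387.74
  Sep: +$1,081.15 − $1,774.56 → -$1,081.15
  Oct: +$1,081.15 → $0.00
Lowest trial balance = -$2,431.84 (Dec)
Initial deposit = cushion − low point = $1,081.15 − (-$2,431.84) = $3,512.99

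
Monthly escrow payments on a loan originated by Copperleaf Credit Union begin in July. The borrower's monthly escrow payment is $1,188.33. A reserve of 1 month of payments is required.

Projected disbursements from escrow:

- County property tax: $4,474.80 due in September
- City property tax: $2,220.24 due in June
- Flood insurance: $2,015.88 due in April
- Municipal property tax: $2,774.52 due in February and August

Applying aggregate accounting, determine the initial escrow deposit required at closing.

Cushion = 1 × $1,188.33 = $1,188.33
Trial balance (start $0, +$1,188.33 each month, − disbursements):
  Jul: +$1,188.33 → $1,188.33
  Aug: +$1,188.33 − $2,774.52 → -$397.86
  Sep: +$1,188.33 − $4,474.80 → -$3,684.33
  Oct: +$1,188.33 → -$2,496.00
  Nov: +$1,188.33 → -$1,307.67
  Dec: +$1,188.33 → -$119.34
  Jan: +$1,188.33 → $1,068.99
  Feb: +$1,188.33 − $2,774.52 → -$517.20
  Mar: +$1,188.33 → $671.13
  Apr: +$1,188.33 − $2,015.88 → -$156.42
  May: +$1,188.33 → $1,031.91
  Jun: +$1,188.33 − $2,220.24 → $0.00
Lowest trial balance = -$3,684.33 (Sep)
Initial deposit = cushion − low point = $1,188.33 − (-$3,684.33) = $4,872.66

$4,872.66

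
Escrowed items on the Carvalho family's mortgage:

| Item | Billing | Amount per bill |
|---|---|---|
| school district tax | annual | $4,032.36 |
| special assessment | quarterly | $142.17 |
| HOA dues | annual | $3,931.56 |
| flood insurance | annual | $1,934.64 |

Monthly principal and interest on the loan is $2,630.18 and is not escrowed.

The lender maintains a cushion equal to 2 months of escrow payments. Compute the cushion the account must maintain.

School district tax: $4,032.36 annually
Special assessment: $142.17 × 4 = $568.68 annually
HOA dues: $3,931.56 annually
Flood insurance: $1,934.64 annually
Total annual escrow = $4,032.36 + $568.68 + $3,931.56 + $1,934.64 = $10,467.24
Monthly = $10,467.24 / 12 = $872.27
Required cushion = 2 × $872.27 = $1,744.54

$1,744.54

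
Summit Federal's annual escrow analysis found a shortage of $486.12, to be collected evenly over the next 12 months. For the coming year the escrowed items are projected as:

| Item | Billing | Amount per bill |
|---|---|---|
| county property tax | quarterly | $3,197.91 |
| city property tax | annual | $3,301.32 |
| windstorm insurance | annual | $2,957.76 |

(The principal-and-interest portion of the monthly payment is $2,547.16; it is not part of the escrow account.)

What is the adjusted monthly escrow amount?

$1,628.07

County property tax = $3,197.91 × 4 = $12,791.64
City property tax = $3,301.32
Windstorm insurance = $2,957.76
Yearly total = $19,050.72
Monthly = $19,050.72 ÷ 12 = $1,587.56
Shortage spread = $486.12 / 12 = $40.51/mo
Adjusted monthly = $1,587.56 + $40.51 = $1,628.07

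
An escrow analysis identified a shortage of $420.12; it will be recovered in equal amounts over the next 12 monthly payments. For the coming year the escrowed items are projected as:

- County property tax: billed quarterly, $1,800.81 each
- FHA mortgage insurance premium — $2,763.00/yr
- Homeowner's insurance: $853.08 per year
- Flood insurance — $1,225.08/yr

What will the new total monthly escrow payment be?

$1,038.71

County property tax — $1,800.81 × 4 = $7,203.24
FHA mortgage insurance premium — $2,763.00
Homeowner's insurance — $853.08
Flood insurance — $1,225.08
Total per year = $7,203.24 + $2,763.00 + $853.08 + $1,225.08 = $12,044.40
Monthly = $12,044.40 ÷ 12 = $1,003.70
Monthly shortage recovery: $420.12 / 12 = $35.01
Adjusted monthly = $1,003.70 + $35.01 = $1,038.71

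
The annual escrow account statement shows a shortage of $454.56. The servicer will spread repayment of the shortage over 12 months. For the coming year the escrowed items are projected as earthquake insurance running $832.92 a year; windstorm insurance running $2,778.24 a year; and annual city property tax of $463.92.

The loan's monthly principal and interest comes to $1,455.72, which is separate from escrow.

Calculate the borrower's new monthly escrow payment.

Earthquake insurance — $832.92 annually
Windstorm insurance — $2,778.24 annually
City property tax — $463.92 annually
Combined annual = $832.92 + $2,778.24 + $463.92 = $4,075.08
Monthly escrow = $4,075.08 / 12 = $339.59
Shortage spread = $454.56 / 12 = $37.88/mo
New monthly escrow = $339.59 + $37.88 = $377.47

$377.47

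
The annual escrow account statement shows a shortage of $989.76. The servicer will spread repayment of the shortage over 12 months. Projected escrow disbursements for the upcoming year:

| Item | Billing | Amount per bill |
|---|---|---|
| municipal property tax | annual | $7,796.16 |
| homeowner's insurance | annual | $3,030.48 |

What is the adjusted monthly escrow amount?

Municipal property tax = $7,796.16/yr
Homeowner's insurance = $3,030.48/yr
Total per year = $10,826.64
Per month = $10,826.64 / 12 = $902.22
Monthly shortage recovery: $989.76 ÷ 12 = $82.48
New monthly escrow = $902.22 + $82.48 = $984.70

$984.70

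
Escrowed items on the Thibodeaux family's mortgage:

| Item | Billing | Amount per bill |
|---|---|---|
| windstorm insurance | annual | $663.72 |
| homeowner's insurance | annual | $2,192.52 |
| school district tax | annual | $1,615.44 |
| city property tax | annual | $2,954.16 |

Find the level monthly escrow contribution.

$618.82

Windstorm insurance: $663.72
Homeowner's insurance: $2,192.52
School district tax: $1,615.44
City property tax: $2,954.16
Annual escrow total = $7,425.84
Per month = $7,425.84 / 12 = $618.82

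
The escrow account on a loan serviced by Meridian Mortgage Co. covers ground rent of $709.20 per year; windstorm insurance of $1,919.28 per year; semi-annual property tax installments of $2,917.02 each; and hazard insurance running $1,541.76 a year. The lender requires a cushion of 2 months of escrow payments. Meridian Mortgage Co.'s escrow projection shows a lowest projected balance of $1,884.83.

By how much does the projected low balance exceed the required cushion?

$217.45

Ground rent: $709.20/yr
Windstorm insurance: $1,919.28/yr
Property tax: $2,917.02 × 2 = $5,834.04/yr
Hazard insurance: $1,541.76/yr
Total annual escrow = $709.20 + $1,919.28 + $5,834.04 + $1,541.76 = $10,004.28
Monthly = $10,004.28 / 12 = $833.69
Cushion = 2 × $833.69 = $1,667.38
Surplus = $1,884.83 − $1,667.38 = $217.45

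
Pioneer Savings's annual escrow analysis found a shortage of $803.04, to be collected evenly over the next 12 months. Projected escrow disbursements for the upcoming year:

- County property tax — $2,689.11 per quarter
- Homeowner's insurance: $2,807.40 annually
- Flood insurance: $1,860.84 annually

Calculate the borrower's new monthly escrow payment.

County property tax = $2,689.11 × 4 = $10,756.44 per year
Homeowner's insurance = $2,807.40 per year
Flood insurance = $1,860.84 per year
Total per year = $15,424.68
Monthly = $15,424.68 ÷ 12 = $1,285.39
Monthly shortage recovery: $803.04 / 12 = $66.92
New monthly escrow = $1,285.39 + $66.92 = $1,352.31

$1,352.31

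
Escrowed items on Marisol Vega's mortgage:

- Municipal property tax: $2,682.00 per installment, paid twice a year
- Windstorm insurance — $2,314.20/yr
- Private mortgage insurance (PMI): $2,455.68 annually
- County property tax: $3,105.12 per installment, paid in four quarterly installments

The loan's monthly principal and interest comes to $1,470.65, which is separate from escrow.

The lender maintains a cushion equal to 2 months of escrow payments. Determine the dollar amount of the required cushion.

$3,759.06

Municipal property tax = $2,682.00 × 2 = $5,364.00 annually
Windstorm insurance = $2,314.20 annually
Private mortgage insurance (PMI) = $2,455.68 annually
County property tax = $3,105.12 × 4 = $12,420.48 annually
Total annual escrow = $22,554.36
Monthly escrow = $22,554.36 / 12 = $1,879.53
Cushion = 2 × $1,879.53 = $3,759.06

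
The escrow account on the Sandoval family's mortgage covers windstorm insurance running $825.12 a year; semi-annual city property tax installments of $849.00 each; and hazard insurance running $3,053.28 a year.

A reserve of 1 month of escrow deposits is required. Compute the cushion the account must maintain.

Windstorm insurance — $825.12/yr
City property tax — $849.00 × 2 = $1,698.00/yr
Hazard insurance — $3,053.28/yr
Total annual escrow = $825.12 + $1,698.00 + $3,053.28 = $5,576.40
Monthly escrow = $5,576.40 ÷ 12 = $464.70
Cushion = 1 × $464.70 = $464.70

$464.70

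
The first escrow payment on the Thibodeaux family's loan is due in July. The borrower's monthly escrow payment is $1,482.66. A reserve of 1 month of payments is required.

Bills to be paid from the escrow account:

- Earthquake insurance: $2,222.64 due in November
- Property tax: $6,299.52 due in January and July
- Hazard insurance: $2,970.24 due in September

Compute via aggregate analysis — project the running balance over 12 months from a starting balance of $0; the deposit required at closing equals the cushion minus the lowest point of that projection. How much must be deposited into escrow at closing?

$8,895.96

Cushion = 1 × $1,482.66 = $1,482.66
Trial balance (start $0, +$1,482.66 each month, − disbursements):
  Jul: +$1,482.66 − $6,299.52 → -$4,816.86
  Aug: +$1,482.66 → -$3,334.20
  Sep: +$1,482.66 − $2,970.24 → -$4,821.78
  Oct: +$1,482.66 → -$3,339.12
  Nov: +$1,482.66 − $2,222.64 → -$4,079.10
  Dec: +$1,482.66 → -$2,596.44
  Jan: +$1,482.66 − $6,299.52 → -$7,413.30
  Feb: +$1,482.66 → -$5,930.64
  Mar: +$1,482.66 → -$4,447.98
  Apr: +$1,482.66 → -$2,965.32
  May: +$1,482.66 → -$1,482.66
  Jun: +$1,482.66 → $0.00
Lowest trial balance = -$7,413.30 (Jan)
Initial deposit = cushion − low point = $1,482.66 − (-$7,413.30) = $8,895.96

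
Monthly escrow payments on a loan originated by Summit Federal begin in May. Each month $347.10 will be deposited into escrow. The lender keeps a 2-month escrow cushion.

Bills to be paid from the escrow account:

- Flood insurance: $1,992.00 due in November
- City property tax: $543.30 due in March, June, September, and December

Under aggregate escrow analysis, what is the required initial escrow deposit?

$1,539.30

Cushion = 2 × $347.10 = $694.20
Trial balance (start $0, +$347.10 each month, − disbursements):
  May: +$347.10 → $347.10
  Jun: +$347.10 − $543.30 → $150.90
  Jul: +$347.10 → $498.00
  Aug: +$347.10 → $845.10
  Sep: +$347.10 − $543.30 → $648.90
  Oct: +$347.10 → $996.00
  Nov: +$347.10 − $1,992.00 → -$648.90
  Dec: +$347.10 − $543.30 → -$845.10
  Jan: +$347.10 → -$498.00
  Feb: +$347.10 → -$150.90
  Mar: +$347.10 − $543.30 → -$347.10
  Apr: +$347.10 → $0.00
Lowest trial balance = -$845.10 (Dec)
Initial deposit = cushion − low point = $694.20 − (-$845.10) = $1,539.30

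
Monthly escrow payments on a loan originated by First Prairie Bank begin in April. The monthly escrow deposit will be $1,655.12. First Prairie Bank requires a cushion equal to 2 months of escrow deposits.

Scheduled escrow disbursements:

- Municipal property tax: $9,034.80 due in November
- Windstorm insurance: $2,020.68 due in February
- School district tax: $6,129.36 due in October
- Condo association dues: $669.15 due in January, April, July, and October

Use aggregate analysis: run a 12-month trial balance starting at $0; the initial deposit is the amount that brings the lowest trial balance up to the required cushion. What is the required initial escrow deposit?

$7,240.89

Cushion = 2 × $1,655.12 = $3,310.24
Trial balance (start $0, +$1,655.12 each month, − disbursements):
  Apr: +$1,655.12 − $669.15 → $985.97
  May: +$1,655.12 → $2,641.09
  Jun: +$1,655.12 → $4,296.21
  Jul: +$1,655.12 − $669.15 → $5,282.18
  Aug: +$1,655.12 → $6,937.30
  Sep: +$1,655.12 → $8,592.42
  Oct: +$1,655.12 − $6,798.51 → $3,449.03
  Nov: +$1,655.12 − $9,034.80 → -$3,930.65
  Dec: +$1,655.12 → -$2,275.53
  Jan: +$1,655.12 − $669.15 → -$1,289.56
  Feb: +$1,655.12 − $2,020.68 → -$1,655.12
  Mar: +$1,655.12 → $0.00
Lowest trial balance = -$3,930.65 (Nov)
Initial deposit = cushion − low point = $3,310.24 − (-$3,930.65) = $7,240.89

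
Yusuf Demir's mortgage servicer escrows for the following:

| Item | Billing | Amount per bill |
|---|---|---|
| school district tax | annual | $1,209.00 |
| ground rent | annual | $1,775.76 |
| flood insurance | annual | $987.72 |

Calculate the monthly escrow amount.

School district tax: $1,209.00/yr
Ground rent: $1,775.76/yr
Flood insurance: $987.72/yr
Combined annual = $3,972.48
Monthly = $3,972.48 ÷ 12 = $331.04

$331.04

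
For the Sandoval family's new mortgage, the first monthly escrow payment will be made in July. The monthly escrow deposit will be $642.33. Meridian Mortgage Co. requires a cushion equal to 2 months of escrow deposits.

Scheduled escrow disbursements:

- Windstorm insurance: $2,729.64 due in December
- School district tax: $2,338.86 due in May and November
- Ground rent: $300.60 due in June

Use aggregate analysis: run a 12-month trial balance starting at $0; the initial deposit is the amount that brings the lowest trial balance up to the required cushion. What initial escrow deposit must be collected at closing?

$2,499.18

Cushion = 2 × $642.33 = $1,284.66
Trial balance (start $0, +$642.33 each month, − disbursements):
  Jul: +$642.33 → $642.33
  Aug: +$642.33 → $1,284.66
  Sep: +$642.33 → $1,926.99
  Oct: +$642.33 → $2,569.32
  Nov: +$642.33 − $2,338.86 → $872.79
  Dec: +$642.33 − $2,729.64 → -$1,214.52
  Jan: +$642.33 → -$572.19
  Feb: +$642.33 → $70.14
  Mar: +$642.33 → $712.47
  Apr: +$642.33 → $1,354.80
  May: +$642.33 − $2,338.86 → -$341.73
  Jun: +$642.33 − $300.60 → $0.00
Lowest trial balance = -$1,214.52 (Dec)
Initial deposit = cushion − low point = $1,284.66 − (-$1,214.52) = $2,499.18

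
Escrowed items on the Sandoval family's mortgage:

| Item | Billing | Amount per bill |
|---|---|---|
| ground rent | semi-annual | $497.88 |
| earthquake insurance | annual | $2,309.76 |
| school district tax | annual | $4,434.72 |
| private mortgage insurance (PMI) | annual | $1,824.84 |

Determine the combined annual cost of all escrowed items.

$9,565.08

Ground rent — $497.88 × 2 = $995.76
Earthquake insurance — $2,309.76
School district tax — $4,434.72
Private mortgage insurance (PMI) — $1,824.84
Combined annual = $995.76 + $2,309.76 + $4,434.72 + $1,824.84 = $9,565.08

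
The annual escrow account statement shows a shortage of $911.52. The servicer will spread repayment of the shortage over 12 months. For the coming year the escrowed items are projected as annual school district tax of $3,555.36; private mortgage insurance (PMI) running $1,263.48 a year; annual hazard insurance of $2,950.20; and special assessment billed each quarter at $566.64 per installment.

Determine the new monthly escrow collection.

$912.26

School district tax: $3,555.36 per year
Private mortgage insurance (PMI): $1,263.48 per year
Hazard insurance: $2,950.20 per year
Special assessment: $566.64 × 4 = $2,266.56 per year
Total per year = $10,035.60
Monthly escrow = $10,035.60 ÷ 12 = $836.30
Monthly shortage recovery: $911.52 / 12 = $75.96
Adjusted monthly = $836.30 + $75.96 = $912.26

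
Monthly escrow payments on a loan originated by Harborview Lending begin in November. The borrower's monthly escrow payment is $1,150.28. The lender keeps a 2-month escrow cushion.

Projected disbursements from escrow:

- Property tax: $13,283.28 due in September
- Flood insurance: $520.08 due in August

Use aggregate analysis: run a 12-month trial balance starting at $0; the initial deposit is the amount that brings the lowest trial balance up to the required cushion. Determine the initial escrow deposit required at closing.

Cushion = 2 × $1,150.28 = $2,300.56
Trial balance (start $0, +$1,150.28 each month, − disbursements):
  Nov: +$1,150.28 → $1,150.28
  Dec: +$1,150.28 → $2,300.56
  Jan: +$1,150.28 → $3,450.84
  Feb: +$1,150.28 → $4,601.12
  Mar: +$1,150.28 → $5,751.40
  Apr: +$1,150.28 → $6,901.68
  May: +$1,150.28 → $8,051.96
  Jun: +$1,150.28 → $9,202.24
  Jul: +$1,150.28 → $10,352.52
  Aug: +$1,150.28 − $520.08 → $10,982.72
  Sep: +$1,150.28 − $13,283.28 → -$1,150.28
  Oct: +$1,150.28 → $0.00
Lowest trial balance = -$1,150.28 (Sep)
Initial deposit = cushion − low point = $2,300.56 − (-$1,150.28) = $3,450.84

$3,450.84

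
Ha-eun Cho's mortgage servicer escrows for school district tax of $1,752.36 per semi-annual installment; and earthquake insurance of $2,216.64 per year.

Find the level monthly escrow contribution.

School district tax = $1,752.36 × 2 = $3,504.72
Earthquake insurance = $2,216.64
Combined annual = $5,721.36
Monthly escrow = $5,721.36 / 12 = $476.78

$476.78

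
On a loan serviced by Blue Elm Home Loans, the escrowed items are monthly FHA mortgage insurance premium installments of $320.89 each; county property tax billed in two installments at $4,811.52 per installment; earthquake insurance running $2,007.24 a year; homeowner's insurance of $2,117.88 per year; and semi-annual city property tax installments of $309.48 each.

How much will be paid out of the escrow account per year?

FHA mortgage insurance premium: $320.89 × 12 = $3,850.68 annually
County property tax: $4,811.52 × 2 = $9,623.04 annually
Earthquake insurance: $2,007.24 annually
Homeowner's insurance: $2,117.88 annually
City property tax: $309.48 × 2 = $618.96 annually
Total annual escrow = $3,850.68 + $9,623.04 + $2,007.24 + $2,117.88 + $618.96 = $18,217.80

$18,217.80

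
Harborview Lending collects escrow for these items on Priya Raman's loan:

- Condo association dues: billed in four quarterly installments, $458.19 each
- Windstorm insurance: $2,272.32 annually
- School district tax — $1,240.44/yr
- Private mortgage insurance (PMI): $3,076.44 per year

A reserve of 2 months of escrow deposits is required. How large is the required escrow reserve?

Condo association dues — $458.19 × 4 = $1,832.76/yr
Windstorm insurance — $2,272.32/yr
School district tax — $1,240.44/yr
Private mortgage insurance (PMI) — $3,076.44/yr
Yearly total = $1,832.76 + $2,272.32 + $1,240.44 + $3,076.44 = $8,421.96
Per month = $8,421.96 ÷ 12 = $701.83
Cushion = 2 × $701.83 = $1,403.66

$1,403.66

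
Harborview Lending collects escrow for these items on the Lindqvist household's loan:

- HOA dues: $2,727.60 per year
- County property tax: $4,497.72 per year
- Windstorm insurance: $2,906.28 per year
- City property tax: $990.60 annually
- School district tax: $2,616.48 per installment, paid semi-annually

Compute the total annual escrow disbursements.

HOA dues: $2,727.60
County property tax: $4,497.72
Windstorm insurance: $2,906.28
City property tax: $990.60
School district tax: $2,616.48 × 2 = $5,232.96
Annual escrow total = $2,727.60 + $4,497.72 + $2,906.28 + $990.60 + $5,232.96 = $16,355.16

$16,355.16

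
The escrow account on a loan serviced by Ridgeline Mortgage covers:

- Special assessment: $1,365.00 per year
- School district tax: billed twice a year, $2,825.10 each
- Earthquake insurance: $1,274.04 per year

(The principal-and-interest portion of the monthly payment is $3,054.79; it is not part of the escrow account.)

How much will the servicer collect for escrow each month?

Special assessment: $1,365.00
School district tax: $2,825.10 × 2 = $5,650.20
Earthquake insurance: $1,274.04
Total per year = $1,365.00 + $5,650.20 + $1,274.04 = $8,289.24
Base monthly escrow = $8,289.24 ÷ 12 = $690.77

$690.77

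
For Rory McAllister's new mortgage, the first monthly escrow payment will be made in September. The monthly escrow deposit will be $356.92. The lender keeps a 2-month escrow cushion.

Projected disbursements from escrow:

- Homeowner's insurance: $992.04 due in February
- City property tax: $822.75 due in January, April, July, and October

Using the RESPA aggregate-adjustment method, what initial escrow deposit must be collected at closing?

$1,318.77

Cushion = 2 × $356.92 = $713.84
Trial balance (start $0, +$356.92 each month, − disbursements):
  Sep: +$356.92 → $356.92
  Oct: +$356.92 − $822.75 → -$108.91
  Nov: +$356.92 → $248.01
  Dec: +$356.92 → $604.93
  Jan: +$356.92 − $822.75 → $139.10
  Feb: +$356.92 − $992.04 → -$496.02
  Mar: +$356.92 → -$139.10
  Apr: +$356.92 − $822.75 → -$604.93
  May: +$356.92 → -$248.01
  Jun: +$356.92 → $108.91
  Jul: +$356.92 − $822.75 → -$356.92
  Aug: +$356.92 → $0.00
Lowest trial balance = -$604.93 (Apr)
Initial deposit = cushion − low point = $713.84 − (-$604.93) = $1,318.77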